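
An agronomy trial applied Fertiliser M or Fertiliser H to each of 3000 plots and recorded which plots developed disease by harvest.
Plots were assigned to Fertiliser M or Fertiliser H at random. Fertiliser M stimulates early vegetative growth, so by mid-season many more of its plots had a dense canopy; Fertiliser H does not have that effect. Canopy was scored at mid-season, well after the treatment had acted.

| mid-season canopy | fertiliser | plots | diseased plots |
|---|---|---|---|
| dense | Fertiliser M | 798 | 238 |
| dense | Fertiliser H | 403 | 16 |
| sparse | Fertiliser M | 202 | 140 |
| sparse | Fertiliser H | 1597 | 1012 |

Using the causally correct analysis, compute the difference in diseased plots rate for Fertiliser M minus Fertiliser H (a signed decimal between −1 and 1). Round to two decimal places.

-0.14

Fertiliser H is lower inside every mid-season canopy stratum but Fertiliser M is lower in aggregate. Whether to stratify depends on how mid-season canopy relates to the fertiliser.
The distribution of mid-season canopy is itself part of what the fertiliser does — it is an intermediate outcome. Holding it fixed would remove that part of the effect; the total effect is the pooled difference.
The causal difference is the pooled difference: 0.378 − 0.514 = -0.136.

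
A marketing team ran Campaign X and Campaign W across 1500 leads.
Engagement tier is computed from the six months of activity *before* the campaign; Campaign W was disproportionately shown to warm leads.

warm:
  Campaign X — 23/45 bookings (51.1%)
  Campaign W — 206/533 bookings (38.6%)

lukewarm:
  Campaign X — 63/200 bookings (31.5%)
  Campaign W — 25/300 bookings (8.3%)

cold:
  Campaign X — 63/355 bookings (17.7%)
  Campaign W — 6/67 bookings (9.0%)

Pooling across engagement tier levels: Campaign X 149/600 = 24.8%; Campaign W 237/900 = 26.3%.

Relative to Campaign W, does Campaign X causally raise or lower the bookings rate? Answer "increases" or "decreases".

Here engagement tier is a common cause — it drives both which campaign a case falls under and the outcome. The crude comparison mixes populations; the stratum-specific rates are the causally relevant ones.
Within each level — warm: 51.1% vs 38.6%; lukewarm: 31.5% vs 8.3%; cold: 17.7% vs 9.0% — Campaign X is higher every time.

increases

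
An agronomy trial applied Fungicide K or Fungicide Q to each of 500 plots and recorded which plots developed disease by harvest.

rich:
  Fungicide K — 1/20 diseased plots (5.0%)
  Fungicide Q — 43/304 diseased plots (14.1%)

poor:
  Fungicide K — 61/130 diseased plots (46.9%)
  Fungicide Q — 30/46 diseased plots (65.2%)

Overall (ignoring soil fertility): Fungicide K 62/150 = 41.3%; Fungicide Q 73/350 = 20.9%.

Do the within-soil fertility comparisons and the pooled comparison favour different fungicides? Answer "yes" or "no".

Within each soil fertility level (rich 5.0% vs 14.1%; poor 46.9% vs 65.2%), Fungicide K has the lower rate every time. Pooled: 41.3% vs 20.9% — Fungicide Q has the lower rate overall. The two comparisons disagree.

yes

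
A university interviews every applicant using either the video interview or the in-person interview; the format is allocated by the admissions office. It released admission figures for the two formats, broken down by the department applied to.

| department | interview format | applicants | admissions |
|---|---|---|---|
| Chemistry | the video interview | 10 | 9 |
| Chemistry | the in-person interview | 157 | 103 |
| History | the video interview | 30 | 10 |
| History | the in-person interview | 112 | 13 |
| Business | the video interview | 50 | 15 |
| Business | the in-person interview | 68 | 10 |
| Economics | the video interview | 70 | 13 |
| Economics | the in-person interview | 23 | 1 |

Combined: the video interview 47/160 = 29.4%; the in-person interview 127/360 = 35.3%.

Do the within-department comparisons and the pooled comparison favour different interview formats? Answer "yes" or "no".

yes

Within each department level (Chemistry 90.0% vs 65.6%; History 33.3% vs 11.6%; Business 30.0% vs 14.7%; Economics 18.6% vs 4.3%), the video interview has the higher rate every time. Pooled: 29.4% vs 35.3% — the in-person interview has the higher rate overall. The two comparisons disagree.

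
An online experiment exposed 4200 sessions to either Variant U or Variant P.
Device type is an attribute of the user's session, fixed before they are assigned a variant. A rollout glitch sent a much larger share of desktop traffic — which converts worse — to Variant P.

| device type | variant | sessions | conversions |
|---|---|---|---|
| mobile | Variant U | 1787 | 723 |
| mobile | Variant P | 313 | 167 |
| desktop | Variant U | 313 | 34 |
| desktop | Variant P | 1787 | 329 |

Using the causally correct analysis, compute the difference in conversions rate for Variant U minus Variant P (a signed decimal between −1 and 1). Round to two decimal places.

-0.10

Within every device type level Variant P has the higher rate, yet pooled Variant U does — Simpson's reversal.
Device type is set before the variant has any effect — it is not caused by the variant — and it independently drives the outcome. That makes it a confounder, so the causal comparison is within device type levels.
Adjusting over the population distribution of device type: 0.500·(0.405−0.534) + 0.500·(0.109−0.184) = -0.102.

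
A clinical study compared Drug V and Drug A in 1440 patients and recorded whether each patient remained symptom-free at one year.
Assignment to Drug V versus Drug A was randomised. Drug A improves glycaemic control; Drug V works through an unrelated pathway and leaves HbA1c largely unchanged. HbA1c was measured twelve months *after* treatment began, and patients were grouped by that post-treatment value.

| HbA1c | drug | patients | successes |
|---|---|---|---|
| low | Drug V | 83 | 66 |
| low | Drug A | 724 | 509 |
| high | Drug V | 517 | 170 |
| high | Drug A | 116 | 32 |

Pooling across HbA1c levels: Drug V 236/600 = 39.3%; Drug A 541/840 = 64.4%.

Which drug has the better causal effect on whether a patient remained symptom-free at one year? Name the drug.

Drug A

Stratifying would compare drugs among patients the drugs themselves sorted into HbA1c groups — a form of selection on an intermediate. The unconditioned pooled rates give the total causal effect.
Pooled: Drug V 39.3% vs Drug A 64.4%; Drug A is higher overall.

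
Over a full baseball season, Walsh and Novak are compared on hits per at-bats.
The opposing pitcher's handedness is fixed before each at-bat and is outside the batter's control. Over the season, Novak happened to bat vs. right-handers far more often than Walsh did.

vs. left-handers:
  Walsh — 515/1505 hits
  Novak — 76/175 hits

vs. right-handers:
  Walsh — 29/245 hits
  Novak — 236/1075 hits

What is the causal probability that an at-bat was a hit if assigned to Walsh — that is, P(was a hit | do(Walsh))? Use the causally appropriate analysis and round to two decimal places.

0.24

The stratified and pooled comparisons disagree (Novak wins within each pitcher handedness; Walsh wins overall), so the answer turns on the causal role of pitcher handedness.
Here pitcher handedness is a common cause — it drives both which player a case falls under and the outcome. The crude comparison mixes populations; the stratum-specific rates are the causally relevant ones.
Standardising Walsh to the population pitcher handedness mix: 0.560·515/1505 + 0.440·29/245 = 0.244.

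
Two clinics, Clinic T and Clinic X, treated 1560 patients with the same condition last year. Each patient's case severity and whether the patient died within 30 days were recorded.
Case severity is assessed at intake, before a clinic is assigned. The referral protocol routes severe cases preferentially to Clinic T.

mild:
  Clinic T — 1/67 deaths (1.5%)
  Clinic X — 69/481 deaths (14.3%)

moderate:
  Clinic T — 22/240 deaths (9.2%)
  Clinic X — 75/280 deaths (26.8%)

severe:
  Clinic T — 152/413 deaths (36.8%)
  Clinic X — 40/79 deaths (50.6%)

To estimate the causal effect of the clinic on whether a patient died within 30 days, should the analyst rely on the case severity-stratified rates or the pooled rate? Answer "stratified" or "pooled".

The stratified and pooled comparisons disagree (Clinic T wins within each case severity; Clinic X wins overall), so the answer turns on the causal role of case severity.
Since case severity is a pre-existing factor (not a product of the clinic) and it affects the outcome on its own, it is a confounder. The stratified rates, not the pooled rate, identify the causal effect.
Within each level — mild: 1.5% vs 14.3%; moderate: 9.2% vs 26.8%; severe: 36.8% vs 50.6% — Clinic T is lower every time.

stratified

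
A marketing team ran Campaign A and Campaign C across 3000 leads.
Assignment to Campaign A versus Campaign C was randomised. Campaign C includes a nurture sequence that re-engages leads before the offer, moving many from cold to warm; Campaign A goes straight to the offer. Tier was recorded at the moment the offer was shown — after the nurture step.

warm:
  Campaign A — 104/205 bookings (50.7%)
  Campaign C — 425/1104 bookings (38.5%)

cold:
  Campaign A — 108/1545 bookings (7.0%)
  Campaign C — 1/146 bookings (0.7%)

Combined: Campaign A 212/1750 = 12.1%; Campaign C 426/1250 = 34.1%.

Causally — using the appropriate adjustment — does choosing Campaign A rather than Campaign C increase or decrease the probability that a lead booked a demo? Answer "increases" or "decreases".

decreases

Within every engagement tier level Campaign A has the higher rate, yet pooled Campaign C does — Simpson's reversal.
Engagement tier is recorded after the campaign and is itself shifted by it — it sits on the causal path from campaign to outcome. Conditioning on a mediator would strip out part of the effect we want; the pooled comparison gives the total causal effect.
Pooled: Campaign A 12.1% vs Campaign C 34.1%; Campaign C is higher overall.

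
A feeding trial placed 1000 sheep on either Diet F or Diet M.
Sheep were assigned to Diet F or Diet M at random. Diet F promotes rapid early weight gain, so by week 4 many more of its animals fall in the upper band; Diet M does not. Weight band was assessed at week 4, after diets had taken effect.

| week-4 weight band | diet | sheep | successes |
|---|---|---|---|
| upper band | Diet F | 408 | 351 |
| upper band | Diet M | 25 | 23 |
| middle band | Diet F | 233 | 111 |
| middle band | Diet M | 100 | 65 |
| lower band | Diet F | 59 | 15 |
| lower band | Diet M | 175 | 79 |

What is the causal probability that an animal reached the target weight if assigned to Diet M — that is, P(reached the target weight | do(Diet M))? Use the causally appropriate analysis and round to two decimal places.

0.56

The week-4 weight band-specific comparison favours Diet M throughout, but the pooled figures favour Diet F. The question is whether to condition on week-4 weight band.
Week-4 weight band is recorded after the diet and is itself shifted by it — it sits on the causal path from diet to outcome. Conditioning on a mediator would strip out part of the effect we want; the pooled comparison gives the total causal effect.
So P(outcome | do(Diet M)) is just the pooled rate for Diet M: 167/300 = 0.557.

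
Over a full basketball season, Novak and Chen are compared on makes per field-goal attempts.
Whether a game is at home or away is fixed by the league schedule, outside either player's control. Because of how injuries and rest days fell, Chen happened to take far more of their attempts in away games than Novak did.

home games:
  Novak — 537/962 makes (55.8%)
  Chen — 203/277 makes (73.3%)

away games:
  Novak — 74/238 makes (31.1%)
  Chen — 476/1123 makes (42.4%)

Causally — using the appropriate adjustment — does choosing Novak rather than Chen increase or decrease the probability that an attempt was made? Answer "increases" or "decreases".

Game venue is set before the player has any effect — it is not caused by the player — and it independently drives the outcome. That makes it a confounder, so the causal comparison is within game venue levels.
Within each level — home games: 55.8% vs 73.3%; away games: 31.1% vs 42.4% — Chen is higher every time.

decreases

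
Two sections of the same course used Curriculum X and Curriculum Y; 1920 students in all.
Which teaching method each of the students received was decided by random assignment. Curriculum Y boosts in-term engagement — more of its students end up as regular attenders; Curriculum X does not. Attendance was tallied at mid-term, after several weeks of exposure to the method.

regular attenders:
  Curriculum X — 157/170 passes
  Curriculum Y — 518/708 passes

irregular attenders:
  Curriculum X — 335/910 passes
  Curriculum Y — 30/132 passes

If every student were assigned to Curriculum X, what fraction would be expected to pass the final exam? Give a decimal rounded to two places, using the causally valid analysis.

0.46

Stratifying would compare teaching methods among students the teaching methods themselves sorted into mid-term attendance groups — a form of selection on an intermediate. The unconditioned pooled rates give the total causal effect.
So P(outcome | do(Curriculum X)) is just the pooled rate for Curriculum X: 492/1080 = 0.456.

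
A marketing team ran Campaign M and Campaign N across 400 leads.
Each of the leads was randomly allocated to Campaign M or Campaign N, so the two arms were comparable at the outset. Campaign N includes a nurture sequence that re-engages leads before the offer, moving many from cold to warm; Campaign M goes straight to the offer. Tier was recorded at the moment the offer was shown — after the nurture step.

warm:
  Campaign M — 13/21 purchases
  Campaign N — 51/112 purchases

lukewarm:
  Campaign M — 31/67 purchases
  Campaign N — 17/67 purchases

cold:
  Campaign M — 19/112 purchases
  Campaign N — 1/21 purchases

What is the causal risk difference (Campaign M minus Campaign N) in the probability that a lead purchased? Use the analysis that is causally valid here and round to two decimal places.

Campaign M is higher inside every engagement tier stratum but Campaign N is higher in aggregate. Whether to stratify depends on how engagement tier relates to the campaign.
Engagement tier is downstream of the campaign. One should not condition on a consequence of treatment, so the overall rates are the right comparison.
The causal difference is the pooled difference: 0.315 − 0.345 = -0.030.

-0.03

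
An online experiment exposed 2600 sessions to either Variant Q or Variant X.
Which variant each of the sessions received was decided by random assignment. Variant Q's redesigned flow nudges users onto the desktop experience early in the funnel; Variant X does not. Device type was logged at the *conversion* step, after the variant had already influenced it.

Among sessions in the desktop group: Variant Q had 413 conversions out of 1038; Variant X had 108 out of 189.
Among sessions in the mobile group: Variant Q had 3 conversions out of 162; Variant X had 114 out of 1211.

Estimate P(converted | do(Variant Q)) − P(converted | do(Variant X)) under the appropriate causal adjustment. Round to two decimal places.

Device type is downstream of the variant. One should not condition on a consequence of treatment, so the overall rates are the right comparison.
The causal difference is the pooled difference: 0.347 − 0.159 = +0.188.

+0.19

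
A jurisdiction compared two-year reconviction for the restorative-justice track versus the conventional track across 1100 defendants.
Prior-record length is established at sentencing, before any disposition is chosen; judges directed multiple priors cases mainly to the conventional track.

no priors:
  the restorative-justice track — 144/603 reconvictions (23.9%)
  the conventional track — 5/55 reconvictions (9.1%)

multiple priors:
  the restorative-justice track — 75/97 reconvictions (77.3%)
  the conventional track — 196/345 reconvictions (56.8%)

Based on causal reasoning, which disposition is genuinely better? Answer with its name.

the conventional track

Here prior-record length is a common cause — it drives both which disposition a case falls under and the outcome. The crude comparison mixes populations; the stratum-specific rates are the causally relevant ones.
Within each level — no priors: 23.9% vs 9.1%; multiple priors: 77.3% vs 56.8% — the conventional track is lower every time.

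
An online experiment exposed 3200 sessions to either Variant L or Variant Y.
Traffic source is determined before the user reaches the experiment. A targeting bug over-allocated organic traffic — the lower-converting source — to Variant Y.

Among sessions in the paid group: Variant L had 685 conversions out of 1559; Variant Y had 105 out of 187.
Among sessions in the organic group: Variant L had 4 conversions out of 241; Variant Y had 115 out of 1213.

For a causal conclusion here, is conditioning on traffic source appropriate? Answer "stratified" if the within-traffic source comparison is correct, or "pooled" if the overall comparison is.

The stratified and pooled comparisons disagree (Variant Y wins within each traffic source; Variant L wins overall), so the answer turns on the causal role of traffic source.
Traffic source satisfies the back-door criterion: it is not a descendant of the variant, and it blocks the spurious path from variant to outcome. Adjusting for it (i.e., using the within-traffic source rates) gives the causal effect.
Within each level — paid: 43.9% vs 56.1%; organic: 1.7% vs 9.5% — Variant Y is higher every time.

stratified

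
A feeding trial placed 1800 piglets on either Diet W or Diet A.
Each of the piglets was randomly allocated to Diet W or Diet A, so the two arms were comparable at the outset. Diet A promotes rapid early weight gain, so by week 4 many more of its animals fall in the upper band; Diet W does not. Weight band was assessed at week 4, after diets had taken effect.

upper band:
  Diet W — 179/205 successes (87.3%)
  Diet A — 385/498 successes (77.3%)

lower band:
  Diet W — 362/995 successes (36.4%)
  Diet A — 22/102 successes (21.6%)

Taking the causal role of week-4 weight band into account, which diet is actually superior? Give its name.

Diet A

The week-4 weight band-specific comparison favours Diet W throughout, but the pooled figures favour Diet A. The question is whether to condition on week-4 weight band.
Stratifying would compare diets among piglets the diets themselves sorted into week-4 weight band groups — a form of selection on an intermediate. The unconditioned pooled rates give the total causal effect.
Pooled: Diet W 45.1% vs Diet A 67.8%; Diet A is higher overall.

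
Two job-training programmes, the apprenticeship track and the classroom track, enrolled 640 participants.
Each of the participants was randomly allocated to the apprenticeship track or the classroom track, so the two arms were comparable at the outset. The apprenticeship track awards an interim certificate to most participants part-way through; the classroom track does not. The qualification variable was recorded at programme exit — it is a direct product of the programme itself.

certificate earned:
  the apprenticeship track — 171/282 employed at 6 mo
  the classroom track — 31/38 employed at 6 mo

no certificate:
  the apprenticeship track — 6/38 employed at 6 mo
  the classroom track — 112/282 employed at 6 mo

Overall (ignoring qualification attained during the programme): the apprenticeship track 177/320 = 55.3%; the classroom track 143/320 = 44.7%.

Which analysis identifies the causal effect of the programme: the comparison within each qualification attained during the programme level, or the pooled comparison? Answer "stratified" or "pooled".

pooled

The qualification attained during the programme-specific comparison favours the classroom track throughout, but the pooled figures favour the apprenticeship track. The question is whether to condition on qualification attained during the programme.
The distribution of qualification attained during the programme is itself part of what the programme does — it is an intermediate outcome. Holding it fixed would remove that part of the effect; the total effect is the pooled difference.
Pooled: the apprenticeship track 55.3% vs the classroom track 44.7%; the apprenticeship track is higher overall.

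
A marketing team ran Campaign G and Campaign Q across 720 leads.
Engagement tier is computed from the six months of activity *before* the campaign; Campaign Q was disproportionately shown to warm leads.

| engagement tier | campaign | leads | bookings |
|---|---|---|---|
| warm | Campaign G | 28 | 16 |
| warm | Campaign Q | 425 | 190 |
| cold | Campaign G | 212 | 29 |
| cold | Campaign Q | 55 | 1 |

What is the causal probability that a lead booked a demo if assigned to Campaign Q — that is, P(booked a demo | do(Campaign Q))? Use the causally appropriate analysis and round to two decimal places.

0.29

The stratified and pooled comparisons disagree (Campaign G wins within each engagement tier; Campaign Q wins overall), so the answer turns on the causal role of engagement tier.
Engagement tier is set before the campaign has any effect — it is not caused by the campaign — and it independently drives the outcome. That makes it a confounder, so the causal comparison is within engagement tier levels.
Standardising Campaign Q to the population engagement tier mix: 0.629·190/425 + 0.371·1/55 = 0.288.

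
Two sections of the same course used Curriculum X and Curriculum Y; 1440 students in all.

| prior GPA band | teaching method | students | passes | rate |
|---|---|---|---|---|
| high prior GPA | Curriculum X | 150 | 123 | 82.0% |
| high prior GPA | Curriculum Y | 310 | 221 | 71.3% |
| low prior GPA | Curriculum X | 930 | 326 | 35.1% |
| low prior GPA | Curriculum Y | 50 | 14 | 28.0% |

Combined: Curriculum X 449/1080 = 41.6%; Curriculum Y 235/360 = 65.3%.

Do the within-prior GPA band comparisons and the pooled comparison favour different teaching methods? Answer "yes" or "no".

yes

Within each prior GPA band level (high prior GPA 82.0% vs 71.3%; low prior GPA 35.1% vs 28.0%), Curriculum X has the higher rate every time. Pooled: 41.6% vs 65.3% — Curriculum Y has the higher rate overall. The two comparisons disagree.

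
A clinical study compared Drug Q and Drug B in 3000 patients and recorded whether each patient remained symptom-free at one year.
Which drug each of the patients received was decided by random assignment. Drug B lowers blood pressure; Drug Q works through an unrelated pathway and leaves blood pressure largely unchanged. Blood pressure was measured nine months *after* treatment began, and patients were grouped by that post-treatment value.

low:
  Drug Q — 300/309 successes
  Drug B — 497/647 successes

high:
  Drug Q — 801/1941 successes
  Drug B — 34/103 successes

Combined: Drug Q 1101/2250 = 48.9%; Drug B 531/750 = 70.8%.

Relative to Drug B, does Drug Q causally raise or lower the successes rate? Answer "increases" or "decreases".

decreases

Stratifying would compare drugs among patients the drugs themselves sorted into blood pressure groups — a form of selection on an intermediate. The unconditioned pooled rates give the total causal effect.
Pooled: Drug Q 48.9% vs Drug B 70.8%; Drug B is higher overall.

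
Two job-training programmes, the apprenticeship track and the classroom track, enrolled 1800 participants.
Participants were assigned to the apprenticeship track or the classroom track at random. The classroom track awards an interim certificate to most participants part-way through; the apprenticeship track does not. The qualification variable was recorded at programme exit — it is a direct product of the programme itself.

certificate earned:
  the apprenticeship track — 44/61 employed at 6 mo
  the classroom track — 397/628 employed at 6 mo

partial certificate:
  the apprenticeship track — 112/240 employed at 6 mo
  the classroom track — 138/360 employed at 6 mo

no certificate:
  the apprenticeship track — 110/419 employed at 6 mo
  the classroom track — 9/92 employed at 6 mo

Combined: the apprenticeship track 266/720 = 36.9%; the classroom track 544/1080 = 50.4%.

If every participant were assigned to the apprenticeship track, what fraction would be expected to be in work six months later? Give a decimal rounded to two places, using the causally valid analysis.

0.37

Stratifying would compare programmes among participants the programmes themselves sorted into qualification attained during the programme groups — a form of selection on an intermediate. The unconditioned pooled rates give the total causal effect.
So P(outcome | do(the apprenticeship track)) is just the pooled rate for the apprenticeship track: 266/720 = 0.369.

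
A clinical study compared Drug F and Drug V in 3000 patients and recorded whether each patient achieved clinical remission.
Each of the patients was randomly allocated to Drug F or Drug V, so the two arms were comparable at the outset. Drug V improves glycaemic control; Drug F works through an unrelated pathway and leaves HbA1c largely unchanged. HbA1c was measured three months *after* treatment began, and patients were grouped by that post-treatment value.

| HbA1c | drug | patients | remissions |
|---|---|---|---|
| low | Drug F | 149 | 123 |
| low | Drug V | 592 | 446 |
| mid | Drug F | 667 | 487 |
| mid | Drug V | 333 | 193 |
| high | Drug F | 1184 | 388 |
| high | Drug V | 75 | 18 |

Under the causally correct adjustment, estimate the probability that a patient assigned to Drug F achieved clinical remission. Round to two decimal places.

0.50

Within every HbA1c level Drug F has the higher rate, yet pooled Drug V does — Simpson's reversal.
Stratifying would compare drugs among patients the drugs themselves sorted into HbA1c groups — a form of selection on an intermediate. The unconditioned pooled rates give the total causal effect.
So P(outcome | do(Drug F)) is just the pooled rate for Drug F: 998/2000 = 0.499.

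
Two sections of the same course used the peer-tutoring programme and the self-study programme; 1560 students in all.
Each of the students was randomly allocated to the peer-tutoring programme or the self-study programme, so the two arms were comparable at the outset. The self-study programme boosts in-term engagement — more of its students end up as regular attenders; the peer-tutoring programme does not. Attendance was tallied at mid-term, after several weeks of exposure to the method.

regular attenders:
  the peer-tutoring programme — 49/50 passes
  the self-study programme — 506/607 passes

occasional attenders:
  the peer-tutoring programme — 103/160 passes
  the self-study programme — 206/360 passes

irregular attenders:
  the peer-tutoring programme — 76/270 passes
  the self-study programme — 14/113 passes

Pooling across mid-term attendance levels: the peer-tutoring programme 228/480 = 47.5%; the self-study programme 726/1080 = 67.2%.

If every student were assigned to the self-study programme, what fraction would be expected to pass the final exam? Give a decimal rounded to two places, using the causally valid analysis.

the peer-tutoring programme is higher inside every mid-term attendance stratum but the self-study programme is higher in aggregate. Whether to stratify depends on how mid-term attendance relates to the teaching method.
Mid-term attendance is downstream of the teaching method. One should not condition on a consequence of treatment, so the overall rates are the right comparison.
So P(outcome | do(the self-study programme)) is just the pooled rate for the self-study programme: 726/1080 = 0.672.

0.67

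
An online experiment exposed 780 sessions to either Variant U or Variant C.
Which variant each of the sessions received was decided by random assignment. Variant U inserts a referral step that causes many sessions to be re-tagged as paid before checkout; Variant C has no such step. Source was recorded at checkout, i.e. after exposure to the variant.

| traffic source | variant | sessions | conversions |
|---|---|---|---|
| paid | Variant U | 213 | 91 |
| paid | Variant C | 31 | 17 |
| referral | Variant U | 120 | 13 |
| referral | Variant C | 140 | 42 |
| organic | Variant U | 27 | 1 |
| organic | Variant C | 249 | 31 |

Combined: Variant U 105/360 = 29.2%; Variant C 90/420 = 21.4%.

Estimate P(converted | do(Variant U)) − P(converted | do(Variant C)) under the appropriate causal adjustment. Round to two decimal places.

Traffic source lies on the pathway variant → traffic source → outcome, so adjusting for it blocks the indirect effect. For the total causal effect of variant, use the unadjusted pooled rates.
The causal difference is the pooled difference: 0.292 − 0.214 = +0.077.

+0.08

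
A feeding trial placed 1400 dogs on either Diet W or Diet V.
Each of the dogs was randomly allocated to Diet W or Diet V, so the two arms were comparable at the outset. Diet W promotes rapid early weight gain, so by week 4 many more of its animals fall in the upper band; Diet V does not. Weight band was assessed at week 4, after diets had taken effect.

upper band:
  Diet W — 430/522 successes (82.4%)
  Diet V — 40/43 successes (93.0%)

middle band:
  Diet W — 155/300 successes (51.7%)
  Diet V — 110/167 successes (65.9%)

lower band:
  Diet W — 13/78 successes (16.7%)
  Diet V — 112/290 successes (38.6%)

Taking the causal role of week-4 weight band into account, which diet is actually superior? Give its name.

Week-4 weight band here is a post-treatment variable shaped by the diet; conditioning on it would introduce bias rather than remove it. The overall comparison is the causal one.
Pooled: Diet W 66.4% vs Diet V 52.4%; Diet W is higher overall.

Diet W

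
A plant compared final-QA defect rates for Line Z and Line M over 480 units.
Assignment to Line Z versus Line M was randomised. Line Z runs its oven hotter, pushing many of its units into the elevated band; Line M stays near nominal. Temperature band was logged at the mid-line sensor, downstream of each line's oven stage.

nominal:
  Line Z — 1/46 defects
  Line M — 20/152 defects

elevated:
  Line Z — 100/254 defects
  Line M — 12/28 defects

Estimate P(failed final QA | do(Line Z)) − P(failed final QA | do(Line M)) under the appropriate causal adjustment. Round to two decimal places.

Stratifying would compare lines among units the lines themselves sorted into in-process temperature band groups — a form of selection on an intermediate. The unconditioned pooled rates give the total causal effect.
The causal difference is the pooled difference: 0.337 − 0.178 = +0.159.

+0.16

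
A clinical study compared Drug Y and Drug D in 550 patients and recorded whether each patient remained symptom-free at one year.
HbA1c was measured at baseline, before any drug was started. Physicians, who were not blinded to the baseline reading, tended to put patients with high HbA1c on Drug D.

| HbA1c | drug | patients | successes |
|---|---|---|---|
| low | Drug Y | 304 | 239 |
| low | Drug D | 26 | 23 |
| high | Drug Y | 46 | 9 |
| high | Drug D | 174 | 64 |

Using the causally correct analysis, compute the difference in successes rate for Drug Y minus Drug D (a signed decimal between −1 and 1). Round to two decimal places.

-0.13

Nothing the drug does changes HbA1c; the imbalance is an allocation artefact. With HbA1c also predicting the outcome, the pooled figure is confounded, and the within-stratum comparison is the causal one.
Adjusting over the population distribution of HbA1c: 0.600·(0.786−0.885) + 0.400·(0.196−0.368) = -0.128.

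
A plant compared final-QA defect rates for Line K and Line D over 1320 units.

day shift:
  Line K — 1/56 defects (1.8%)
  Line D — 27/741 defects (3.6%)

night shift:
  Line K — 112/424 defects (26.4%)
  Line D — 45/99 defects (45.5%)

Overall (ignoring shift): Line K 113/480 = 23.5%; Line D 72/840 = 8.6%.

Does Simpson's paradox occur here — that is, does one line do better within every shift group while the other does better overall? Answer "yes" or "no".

Within each shift level (day shift 1.8% vs 3.6%; night shift 26.4% vs 45.5%), Line K has the lower rate every time. Pooled: 23.5% vs 8.6% — Line D has the lower rate overall. The two comparisons disagree.

yes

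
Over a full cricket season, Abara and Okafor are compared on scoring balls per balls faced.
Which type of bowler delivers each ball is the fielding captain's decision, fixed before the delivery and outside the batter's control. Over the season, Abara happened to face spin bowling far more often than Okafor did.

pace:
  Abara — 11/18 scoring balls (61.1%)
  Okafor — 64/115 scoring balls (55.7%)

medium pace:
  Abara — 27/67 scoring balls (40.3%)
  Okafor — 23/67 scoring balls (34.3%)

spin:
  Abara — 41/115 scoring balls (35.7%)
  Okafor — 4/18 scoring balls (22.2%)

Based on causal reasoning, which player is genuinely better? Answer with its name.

Bowling type satisfies the back-door criterion: it is not a descendant of the player, and it blocks the spurious path from player to outcome. Adjusting for it (i.e., using the within-bowling type rates) gives the causal effect.
Within each level — pace: 61.1% vs 55.7%; medium pace: 40.3% vs 34.3%; spin: 35.7% vs 22.2% — Abara is higher every time.

Abara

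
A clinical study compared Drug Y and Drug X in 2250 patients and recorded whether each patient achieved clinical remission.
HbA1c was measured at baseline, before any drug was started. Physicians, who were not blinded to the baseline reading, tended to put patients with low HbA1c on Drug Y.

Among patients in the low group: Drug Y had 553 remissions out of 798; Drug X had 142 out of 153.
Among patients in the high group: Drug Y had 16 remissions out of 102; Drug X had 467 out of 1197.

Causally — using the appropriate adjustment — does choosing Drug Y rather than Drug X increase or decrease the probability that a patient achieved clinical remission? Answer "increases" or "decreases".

decreases

HbA1c is set before the drug has any effect — it is not caused by the drug — and it independently drives the outcome. That makes it a confounder, so the causal comparison is within HbA1c levels.
Within each level — low: 69.3% vs 92.8%; high: 15.7% vs 39.0% — Drug X is higher every time.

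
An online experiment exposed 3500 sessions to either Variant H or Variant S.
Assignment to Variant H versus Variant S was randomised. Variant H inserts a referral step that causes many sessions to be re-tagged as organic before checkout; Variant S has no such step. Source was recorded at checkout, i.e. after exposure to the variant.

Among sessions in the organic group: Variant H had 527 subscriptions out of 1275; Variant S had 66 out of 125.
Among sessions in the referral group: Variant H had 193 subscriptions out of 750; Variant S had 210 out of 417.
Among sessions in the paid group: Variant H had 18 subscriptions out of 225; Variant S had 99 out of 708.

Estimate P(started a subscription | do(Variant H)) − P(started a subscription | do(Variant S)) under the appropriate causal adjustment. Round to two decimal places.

+0.03

The traffic source-specific comparison favours Variant S throughout, but the pooled figures favour Variant H. The question is whether to condition on traffic source.
Traffic source lies on the pathway variant → traffic source → outcome, so adjusting for it blocks the indirect effect. For the total causal effect of variant, use the unadjusted pooled rates.
The causal difference is the pooled difference: 0.328 − 0.300 = +0.028.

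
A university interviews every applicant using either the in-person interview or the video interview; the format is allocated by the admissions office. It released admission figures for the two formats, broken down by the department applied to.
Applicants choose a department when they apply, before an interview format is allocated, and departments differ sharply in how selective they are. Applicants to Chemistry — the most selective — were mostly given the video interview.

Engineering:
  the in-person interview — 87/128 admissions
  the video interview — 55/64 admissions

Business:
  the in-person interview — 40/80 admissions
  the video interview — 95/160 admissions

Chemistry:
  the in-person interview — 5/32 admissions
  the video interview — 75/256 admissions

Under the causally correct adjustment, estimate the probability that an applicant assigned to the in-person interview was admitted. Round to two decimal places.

Department is set before the interview format has any effect — it is not caused by the interview format — and it independently drives the outcome. That makes it a confounder, so the causal comparison is within department levels.
Standardising the in-person interview to the population department mix: 0.267·87/128 + 0.333·40/80 + 0.400·5/32 = 0.410.

0.41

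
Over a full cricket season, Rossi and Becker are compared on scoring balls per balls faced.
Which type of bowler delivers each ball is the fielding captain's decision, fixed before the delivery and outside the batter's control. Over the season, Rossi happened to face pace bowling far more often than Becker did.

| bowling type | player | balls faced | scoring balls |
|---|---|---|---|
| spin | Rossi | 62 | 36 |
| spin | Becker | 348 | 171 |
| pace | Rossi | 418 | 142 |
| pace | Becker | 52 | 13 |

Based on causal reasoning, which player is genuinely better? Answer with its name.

The stratified and pooled comparisons disagree (Rossi wins within each bowling type; Becker wins overall), so the answer turns on the causal role of bowling type.
Bowling type satisfies the back-door criterion: it is not a descendant of the player, and it blocks the spurious path from player to outcome. Adjusting for it (i.e., using the within-bowling type rates) gives the causal effect.
Within each level — spin: 58.1% vs 49.1%; pace: 34.0% vs 25.0% — Rossi is higher every time.

Rossi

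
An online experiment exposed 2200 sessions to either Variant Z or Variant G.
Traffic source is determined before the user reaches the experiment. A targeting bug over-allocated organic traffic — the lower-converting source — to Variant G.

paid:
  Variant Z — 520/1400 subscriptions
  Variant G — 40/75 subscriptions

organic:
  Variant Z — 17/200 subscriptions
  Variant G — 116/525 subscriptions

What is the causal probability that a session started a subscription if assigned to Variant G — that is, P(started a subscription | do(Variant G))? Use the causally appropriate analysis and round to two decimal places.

0.43

Traffic source differs across variants for reasons unrelated to any effect of the variant itself, and it separately predicts the outcome — a classic confounder. We must compare within traffic source levels.
Standardising Variant G to the population traffic source mix: 0.670·40/75 + 0.330·116/525 = 0.430.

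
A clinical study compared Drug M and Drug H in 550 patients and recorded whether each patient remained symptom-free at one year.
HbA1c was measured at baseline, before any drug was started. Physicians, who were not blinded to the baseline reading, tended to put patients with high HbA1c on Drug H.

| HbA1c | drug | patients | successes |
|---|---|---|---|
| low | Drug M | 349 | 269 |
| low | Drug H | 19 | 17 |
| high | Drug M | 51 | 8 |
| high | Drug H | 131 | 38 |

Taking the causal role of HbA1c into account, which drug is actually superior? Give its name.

Drug H

The HbA1c-specific comparison favours Drug H throughout, but the pooled figures favour Drug M. The question is whether to condition on HbA1c.
Here HbA1c is a common cause — it drives both which drug a case falls under and the outcome. The crude comparison mixes populations; the stratum-specific rates are the causally relevant ones.
Within each level — low: 77.1% vs 89.5%; high: 15.7% vs 29.0% — Drug H is higher every time.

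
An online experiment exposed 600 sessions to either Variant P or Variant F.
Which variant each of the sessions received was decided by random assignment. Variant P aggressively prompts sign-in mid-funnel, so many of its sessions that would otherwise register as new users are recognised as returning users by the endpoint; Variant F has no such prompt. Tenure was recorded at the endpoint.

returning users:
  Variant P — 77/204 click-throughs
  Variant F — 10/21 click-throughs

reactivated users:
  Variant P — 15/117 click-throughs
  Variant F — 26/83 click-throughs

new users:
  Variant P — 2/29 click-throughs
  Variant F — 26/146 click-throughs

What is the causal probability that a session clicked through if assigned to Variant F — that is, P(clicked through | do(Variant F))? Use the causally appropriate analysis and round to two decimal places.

0.25

User tenure lies on the pathway variant → user tenure → outcome, so adjusting for it blocks the indirect effect. For the total causal effect of variant, use the unadjusted pooled rates.
So P(outcome | do(Variant F)) is just the pooled rate for Variant F: 62/250 = 0.248.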